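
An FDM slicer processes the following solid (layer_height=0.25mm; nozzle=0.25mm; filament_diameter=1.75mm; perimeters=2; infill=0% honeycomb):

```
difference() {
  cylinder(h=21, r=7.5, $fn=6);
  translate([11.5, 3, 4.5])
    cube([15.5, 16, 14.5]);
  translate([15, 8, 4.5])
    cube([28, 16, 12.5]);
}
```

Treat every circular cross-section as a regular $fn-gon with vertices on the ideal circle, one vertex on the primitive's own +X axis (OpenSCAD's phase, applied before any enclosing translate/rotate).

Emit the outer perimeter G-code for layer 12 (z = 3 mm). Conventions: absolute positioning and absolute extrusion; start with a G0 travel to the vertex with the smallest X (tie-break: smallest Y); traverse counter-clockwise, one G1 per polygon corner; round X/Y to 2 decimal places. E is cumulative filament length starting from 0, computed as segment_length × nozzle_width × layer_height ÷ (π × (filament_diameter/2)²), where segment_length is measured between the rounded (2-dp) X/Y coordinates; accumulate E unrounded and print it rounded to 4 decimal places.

G0 X-7.50 Y0.00 Z3.00
G1 X-3.75 Y-6.50 E0.1950
G1 X3.75 Y-6.50 E0.3899
G1 X7.50 Y0.00 E0.5849
G1 X3.75 Y6.50 E0.7799
G1 X-3.75 Y6.50 E0.9747
G1 X-7.50 Y0.00 E1.1697

At z = 3 mm: the r=7.5 cylinder contributes a regular 6-gon of circumradius 7.5; the cube at (11.5, 3) is absent (z outside [4.5, 19]); the cube at (15, 8) is absent (z outside [4.5, 17]); Taking the first minus the rest: none of the subtracted shapes is present at this height, so the r=7.5 cylinder is unchanged — 1 connected region. The outline is a single polygon with 6 vertices. Extrusion per mm of travel: 0.25 × 0.25 / (π × 0.875²) = 0.025984. Accumulating E over each segment gives final E = 1.1697.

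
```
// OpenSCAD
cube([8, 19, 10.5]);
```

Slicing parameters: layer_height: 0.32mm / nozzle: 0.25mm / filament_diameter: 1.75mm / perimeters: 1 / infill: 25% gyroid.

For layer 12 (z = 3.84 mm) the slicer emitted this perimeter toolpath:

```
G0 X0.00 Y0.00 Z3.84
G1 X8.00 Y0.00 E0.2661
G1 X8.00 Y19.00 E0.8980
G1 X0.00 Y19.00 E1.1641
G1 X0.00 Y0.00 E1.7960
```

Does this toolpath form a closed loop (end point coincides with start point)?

Start point (G0): (0.00, 0.00). End point (last G1): the path returns to the start — closed.

yes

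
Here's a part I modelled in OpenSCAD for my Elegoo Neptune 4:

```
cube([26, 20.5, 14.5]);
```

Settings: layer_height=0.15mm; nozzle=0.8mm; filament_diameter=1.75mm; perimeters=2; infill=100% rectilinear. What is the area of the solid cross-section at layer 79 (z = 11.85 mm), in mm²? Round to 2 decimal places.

At z = 11.85 mm: the 26×20.5 cube contributes its full rectangle (area 533.00 mm²). Overall, the cross-section is a single solid region. Net area = 533.00 mm².

533.00 mm²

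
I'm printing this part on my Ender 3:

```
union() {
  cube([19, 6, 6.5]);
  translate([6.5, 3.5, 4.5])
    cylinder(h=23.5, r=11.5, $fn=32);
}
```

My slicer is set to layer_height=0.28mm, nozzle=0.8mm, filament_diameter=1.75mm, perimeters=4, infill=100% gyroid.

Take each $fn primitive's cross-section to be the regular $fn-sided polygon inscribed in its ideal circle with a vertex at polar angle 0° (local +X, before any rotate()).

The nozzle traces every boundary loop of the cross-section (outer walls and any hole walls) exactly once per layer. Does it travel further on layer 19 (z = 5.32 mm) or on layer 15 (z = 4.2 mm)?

Layer 19 (z = 5.32): the cube is present — its section is the full 19×6 rectangle (perimeter 50.00 mm); the cylinder at (6.5, 3.5): section is a regular 32-gon, circumradius r=11.5 (perimeter = 2·32·11.500·sin(180°/32) = 72.14 mm); Taking the union: the regions partially overlap (shared area 106.92 mm²), so the edge portions inside another operand are dropped and the merged outline is re-measured after clipping — boundary = 74.95 mm. So its perimeter = 74.95 mm. Layer 15 (z = 4.2): the 19×6 cube contributes its full rectangle (perimeter 50.00 mm); the cylinder at (6.5, 3.5) is not intersected at this z (z outside [4.5, 28]); Taking the union: only the 19×6 cube is present, so the union is just that shape — boundary = 50.00 mm. So its perimeter = 50.00 mm. Layer 19 is larger (74.95 vs 50.00 mm).

layer 19 (z = 5.32 mm)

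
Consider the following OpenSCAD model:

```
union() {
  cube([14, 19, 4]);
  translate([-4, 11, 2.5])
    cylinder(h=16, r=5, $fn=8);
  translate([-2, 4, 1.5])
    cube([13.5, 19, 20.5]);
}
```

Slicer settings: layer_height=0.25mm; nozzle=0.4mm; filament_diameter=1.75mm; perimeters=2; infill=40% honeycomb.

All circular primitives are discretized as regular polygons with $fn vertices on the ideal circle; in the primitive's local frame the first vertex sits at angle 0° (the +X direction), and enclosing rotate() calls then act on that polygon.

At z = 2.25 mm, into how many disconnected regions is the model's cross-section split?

1

At z = 2.25 mm: the cube is present — its section is the full 14×19 rectangle; the cylinder at (-4, 11) is absent (z outside [2.5, 18.5]); the cube at (-2, 4) (footprint 13.5×19) is included at this height; Combining (union): the regions partially overlap (shared area 172.50 mm²), so overlapping operands fuse into one piece — 1 connected region. The result has 1 disconnected region.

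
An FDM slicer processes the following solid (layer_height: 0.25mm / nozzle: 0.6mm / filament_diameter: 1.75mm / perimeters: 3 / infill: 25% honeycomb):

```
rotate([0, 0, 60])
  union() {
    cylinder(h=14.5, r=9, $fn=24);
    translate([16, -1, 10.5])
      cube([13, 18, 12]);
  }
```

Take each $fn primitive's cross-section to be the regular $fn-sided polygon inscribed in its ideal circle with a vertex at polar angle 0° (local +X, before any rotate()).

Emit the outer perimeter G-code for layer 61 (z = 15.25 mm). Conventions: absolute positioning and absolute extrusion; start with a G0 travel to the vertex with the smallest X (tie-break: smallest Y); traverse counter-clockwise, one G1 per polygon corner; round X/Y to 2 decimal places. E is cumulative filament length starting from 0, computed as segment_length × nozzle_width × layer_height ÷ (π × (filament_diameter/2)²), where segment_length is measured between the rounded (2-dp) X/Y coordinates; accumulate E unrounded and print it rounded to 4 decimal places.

At z = 15.25 mm: the cylinder is absent (z outside [0, 14.5]); the cube at (16, -1) is present — its section is the full 13×18 rectangle; Merging all regions: only the 13×18 cube at (16, -1) is present, so the union is just that shape — 1 connected region; (rotated 60° about Z; rotation is an isometry so areas/perimeters/island counts are preserved). The outline is a single polygon with 4 vertices. Extrusion per mm of travel: 0.6 × 0.25 / (π × 0.875²) = 0.062363. Accumulating E over each segment gives final E = 3.8658.

G0 X-6.72 Y22.36 Z15.25
G1 X8.87 Y13.36 E1.1226
G1 X15.37 Y24.61 E1.9329
G1 X-0.22 Y33.61 E3.0555
G1 X-6.72 Y22.36 E3.8658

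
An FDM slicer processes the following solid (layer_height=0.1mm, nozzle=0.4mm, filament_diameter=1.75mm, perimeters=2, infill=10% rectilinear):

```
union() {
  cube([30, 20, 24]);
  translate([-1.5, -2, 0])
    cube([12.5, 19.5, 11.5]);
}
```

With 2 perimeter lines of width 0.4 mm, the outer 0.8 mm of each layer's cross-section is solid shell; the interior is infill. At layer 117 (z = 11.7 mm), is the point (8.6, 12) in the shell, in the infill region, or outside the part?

infill

At z = 11.7 mm: the 30×20 cube contributes its full rectangle; the cube at (-1.5, -2) is absent (z outside [0, 11.5]); Combining (union): only the 30×20 cube is present, so the union is just that shape — 1 connected region. Overall, the cross-section is a single solid region. The nearest boundary edge runs (30.00, 20.00)→(0.00, 20.00); distance from the point to it = 8.00 mm. The point is inside the cross-section and 8.00 mm from the nearest boundary — more than the 0.8 mm shell width (2 × 0.4), so it's in the infill interior.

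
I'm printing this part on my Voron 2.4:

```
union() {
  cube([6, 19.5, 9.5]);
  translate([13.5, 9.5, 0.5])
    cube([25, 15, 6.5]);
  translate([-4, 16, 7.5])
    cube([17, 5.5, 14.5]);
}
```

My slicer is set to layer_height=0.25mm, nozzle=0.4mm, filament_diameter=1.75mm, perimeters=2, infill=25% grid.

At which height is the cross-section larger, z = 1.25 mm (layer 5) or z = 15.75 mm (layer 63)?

Layer 5 (z = 1.25): the 6×19.5 cube contributes its full rectangle (area 117.00 mm²); the 25×15 cube at (13.5, 9.5) contributes its full rectangle (area 375.00 mm²); the cube at (-4, 16) does not reach this height (z outside [7.5, 22]); Merging all regions: the 2 present regions are separate (no shared area or edge), so areas and boundary lengths simply add and each stays a separate island — area = 492.00 mm². So its area = 492.00 mm². Layer 63 (z = 15.75): the cube does not reach this height (z outside [0, 9.5]); the cube at (13.5, 9.5) is not intersected at this z (z outside [0.5, 7]); the cube at (-4, 16) (footprint 17×5.5) is included at this height (area 93.50 mm²); Merging all regions: only the 17×5.5 cube at (-4, 16) is present, so the union is just that shape — area = 93.50 mm². So its area = 93.50 mm². Layer 5 is larger (492.00 vs 93.50 mm²).

layer 5 (z = 1.25 mm)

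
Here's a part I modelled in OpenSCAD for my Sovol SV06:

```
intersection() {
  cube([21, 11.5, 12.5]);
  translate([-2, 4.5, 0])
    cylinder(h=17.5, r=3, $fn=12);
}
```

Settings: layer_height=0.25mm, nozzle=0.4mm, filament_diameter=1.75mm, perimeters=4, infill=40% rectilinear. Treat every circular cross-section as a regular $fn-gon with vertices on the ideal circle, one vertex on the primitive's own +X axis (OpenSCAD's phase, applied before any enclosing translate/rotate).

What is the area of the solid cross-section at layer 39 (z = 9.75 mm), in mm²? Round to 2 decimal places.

2.75 mm²

At z = 9.75 mm: the cube (footprint 21×11.5) is included at this height (area 241.50 mm²); the r=3 cylinder at (-2, 4.5) gives a regular 12-gon of circumradius 3 (constant along its height) (area = (12/2)·3.000²·sin(360°/12) = 27.00 mm²); Keeping only the common overlap: the r=3 cylinder at (-2, 4.5) partially overlaps the 21×11.5 cube; clipping to the common part keeps 2.75 mm² — area = 2.75 mm². Overall, the cross-section is a single solid region. Net area = 2.75 mm².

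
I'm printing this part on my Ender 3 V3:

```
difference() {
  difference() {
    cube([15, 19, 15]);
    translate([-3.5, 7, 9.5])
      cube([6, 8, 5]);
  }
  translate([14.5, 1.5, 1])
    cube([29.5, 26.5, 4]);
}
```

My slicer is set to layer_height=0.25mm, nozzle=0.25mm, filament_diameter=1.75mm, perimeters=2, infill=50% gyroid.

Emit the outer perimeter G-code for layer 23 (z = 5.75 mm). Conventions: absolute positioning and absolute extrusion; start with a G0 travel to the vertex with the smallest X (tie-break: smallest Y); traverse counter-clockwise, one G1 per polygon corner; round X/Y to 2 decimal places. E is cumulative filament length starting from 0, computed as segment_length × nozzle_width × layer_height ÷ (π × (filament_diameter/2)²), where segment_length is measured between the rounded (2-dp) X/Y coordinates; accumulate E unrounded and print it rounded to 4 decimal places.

G0 X0.00 Y0.00 Z5.75
G1 X15.00 Y0.00 E0.3898
G1 X15.00 Y19.00 E0.8835
G1 X0.00 Y19.00 E1.2732
G1 X0.00 Y0.00 E1.7669

At z = 5.75 mm: the cube (footprint 15×19) is included at this height; the cube at (-3.5, 7) does not reach this height (z outside [9.5, 14.5]); Taking the first minus the rest: none of the subtracted shapes is present at this height, so the 15×19 cube is unchanged — 1 connected region; the cube at (14.5, 1.5) does not reach this height (z outside [1, 5]); Taking the first minus the rest: none of the subtracted shapes is present at this height, so the result so far is unchanged — 1 connected region. The outline is a single polygon with 4 vertices. Extrusion per mm of travel: 0.25 × 0.25 / (π × 0.875²) = 0.025984. Accumulating E over each segment gives final E = 1.7669.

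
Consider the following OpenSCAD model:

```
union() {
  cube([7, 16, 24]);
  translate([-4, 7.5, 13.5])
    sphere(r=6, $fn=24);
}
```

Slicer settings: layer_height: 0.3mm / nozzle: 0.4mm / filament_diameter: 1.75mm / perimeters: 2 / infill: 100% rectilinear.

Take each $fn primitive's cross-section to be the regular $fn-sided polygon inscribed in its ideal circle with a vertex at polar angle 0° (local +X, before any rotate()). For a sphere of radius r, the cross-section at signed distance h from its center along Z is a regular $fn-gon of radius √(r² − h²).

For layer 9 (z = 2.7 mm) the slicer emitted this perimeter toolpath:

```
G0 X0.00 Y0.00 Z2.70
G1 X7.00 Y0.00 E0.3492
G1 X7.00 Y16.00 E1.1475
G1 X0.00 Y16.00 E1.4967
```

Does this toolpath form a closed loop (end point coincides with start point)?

no

Start point (G0): (0.00, 0.00). End point (last G1): the path does not return to the start — open.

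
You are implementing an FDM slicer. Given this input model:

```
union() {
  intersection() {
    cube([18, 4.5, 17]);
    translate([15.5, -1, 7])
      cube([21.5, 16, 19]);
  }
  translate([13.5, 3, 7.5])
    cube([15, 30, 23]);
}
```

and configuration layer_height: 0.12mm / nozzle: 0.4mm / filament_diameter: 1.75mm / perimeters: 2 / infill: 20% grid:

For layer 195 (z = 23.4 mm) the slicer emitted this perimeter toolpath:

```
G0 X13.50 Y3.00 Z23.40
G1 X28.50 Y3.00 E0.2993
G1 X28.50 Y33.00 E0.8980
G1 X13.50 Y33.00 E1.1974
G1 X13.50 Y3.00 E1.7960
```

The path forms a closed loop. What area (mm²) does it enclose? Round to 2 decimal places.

450.00 mm²

Apply the shoelace formula to the sequence of (X, Y) vertices; enclosed area = 450.00 mm².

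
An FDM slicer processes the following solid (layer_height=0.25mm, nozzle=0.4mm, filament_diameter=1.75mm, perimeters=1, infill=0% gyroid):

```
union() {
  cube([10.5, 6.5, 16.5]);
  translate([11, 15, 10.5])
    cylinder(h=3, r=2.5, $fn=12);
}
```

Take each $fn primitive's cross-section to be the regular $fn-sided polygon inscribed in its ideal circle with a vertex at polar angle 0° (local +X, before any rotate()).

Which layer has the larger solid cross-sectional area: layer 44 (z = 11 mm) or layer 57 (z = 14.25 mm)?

Layer 44 (z = 11): the cube (footprint 10.5×6.5) is included at this height (area 68.25 mm²); the cylinder at (11, 15): section is a regular 12-gon, circumradius r=2.5 (area = (12/2)·2.500²·sin(360°/12) = 18.75 mm²); Merging all regions: the 2 present regions are separate (no shared area or edge), so areas and boundary lengths simply add and each stays a separate island — area = 87.00 mm². So its area = 87.00 mm². Layer 57 (z = 14.25): the cube is present — its section is the full 10.5×6.5 rectangle (area 68.25 mm²); the cylinder at (11, 15) is not intersected at this z (z outside [10.5, 13.5]); Taking the union: only the 10.5×6.5 cube is present, so the union is just that shape — area = 68.25 mm². So its area = 68.25 mm². Layer 44 is larger (87.00 vs 68.25 mm²).

layer 44 (z = 11 mm)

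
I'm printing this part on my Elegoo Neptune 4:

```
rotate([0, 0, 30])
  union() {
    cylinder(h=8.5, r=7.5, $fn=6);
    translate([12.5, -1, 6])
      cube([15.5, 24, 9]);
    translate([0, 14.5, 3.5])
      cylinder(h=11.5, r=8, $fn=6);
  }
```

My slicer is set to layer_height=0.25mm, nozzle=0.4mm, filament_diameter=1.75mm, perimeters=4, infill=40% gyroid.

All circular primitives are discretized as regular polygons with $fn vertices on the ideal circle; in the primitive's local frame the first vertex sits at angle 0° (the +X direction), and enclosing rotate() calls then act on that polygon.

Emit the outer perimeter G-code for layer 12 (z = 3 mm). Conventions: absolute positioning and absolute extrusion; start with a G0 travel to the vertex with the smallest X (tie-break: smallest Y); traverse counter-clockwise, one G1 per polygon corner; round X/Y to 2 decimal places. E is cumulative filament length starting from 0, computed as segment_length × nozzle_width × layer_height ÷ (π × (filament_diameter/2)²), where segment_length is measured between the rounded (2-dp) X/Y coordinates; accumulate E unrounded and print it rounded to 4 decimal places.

G0 X-6.50 Y-3.75 Z3.00
G1 X0.00 Y-7.50 E0.3120
G1 X6.50 Y-3.75 E0.6240
G1 X6.50 Y3.75 E0.9358
G1 X0.00 Y7.50 E1.2478
G1 X-6.50 Y3.75 E1.5598
G1 X-6.50 Y-3.75 E1.8716

At z = 3 mm: the cylinder: section is a regular 6-gon, circumradius r=7.5; the cube at (12.5, -1) is not intersected at this z (z outside [6, 15]); the cylinder at (0, 14.5) is absent (z outside [3.5, 15]); Merging all regions: only the r=7.5 cylinder is present, so the union is just that shape — 1 connected region; (rotated 30° about Z; rotation is an isometry so areas/perimeters/island counts are preserved). The outline is a single polygon with 6 vertices. Extrusion per mm of travel: 0.4 × 0.25 / (π × 0.875²) = 0.041575. Accumulating E over each segment gives final E = 1.8716.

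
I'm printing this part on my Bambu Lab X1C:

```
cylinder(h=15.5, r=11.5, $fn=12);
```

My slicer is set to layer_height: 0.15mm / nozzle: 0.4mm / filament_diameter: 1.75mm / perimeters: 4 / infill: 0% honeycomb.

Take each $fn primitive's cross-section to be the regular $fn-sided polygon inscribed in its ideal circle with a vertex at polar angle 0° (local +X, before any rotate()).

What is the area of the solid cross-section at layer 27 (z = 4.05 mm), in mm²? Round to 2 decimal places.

At z = 4.05 mm: the r=11.5 cylinder contributes a regular 12-gon of circumradius 11.5 (area = (12/2)·11.500²·sin(360°/12) = 396.75 mm²). Overall, the cross-section is a single solid region. Net area = 396.75 mm².

396.75 mm²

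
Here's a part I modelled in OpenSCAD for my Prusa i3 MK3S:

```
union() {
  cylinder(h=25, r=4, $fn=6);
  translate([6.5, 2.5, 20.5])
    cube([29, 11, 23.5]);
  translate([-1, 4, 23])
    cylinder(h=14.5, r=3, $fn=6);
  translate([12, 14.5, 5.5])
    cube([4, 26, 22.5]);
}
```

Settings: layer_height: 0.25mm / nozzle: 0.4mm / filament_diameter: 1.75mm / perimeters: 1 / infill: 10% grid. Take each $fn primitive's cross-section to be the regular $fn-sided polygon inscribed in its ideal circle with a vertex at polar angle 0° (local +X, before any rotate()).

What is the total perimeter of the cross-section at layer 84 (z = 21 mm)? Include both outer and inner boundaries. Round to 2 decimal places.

At z = 21 mm: the cylinder: section is a regular 6-gon, circumradius r=4 (perimeter = 2·6·4.000·sin(180°/6) = 24.00 mm); the cube at (6.5, 2.5) (footprint 29×11) is included at this height (perimeter 80.00 mm); the cylinder at (-1, 4) is absent (z outside [23, 37.5]); the 4×26 cube at (12, 14.5) contributes its full rectangle (perimeter 60.00 mm); Taking the union: the 3 present regions are separate (no shared area or edge), so areas and boundary lengths simply add and each stays a separate island — boundary = 164.00 mm. Overall, the cross-section has 3 separate islands. Total boundary length (outer) = 164.00 mm.

164.00 mm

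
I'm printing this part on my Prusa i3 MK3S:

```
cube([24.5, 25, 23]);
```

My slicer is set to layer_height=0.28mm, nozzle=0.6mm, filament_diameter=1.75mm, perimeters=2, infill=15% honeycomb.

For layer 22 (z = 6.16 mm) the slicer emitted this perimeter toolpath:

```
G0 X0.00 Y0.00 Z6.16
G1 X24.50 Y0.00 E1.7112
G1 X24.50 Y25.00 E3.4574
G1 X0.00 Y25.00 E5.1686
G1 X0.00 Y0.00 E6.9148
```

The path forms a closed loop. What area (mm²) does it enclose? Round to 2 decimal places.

612.50 mm²

Apply the shoelace formula to the sequence of (X, Y) vertices; enclosed area = 612.50 mm².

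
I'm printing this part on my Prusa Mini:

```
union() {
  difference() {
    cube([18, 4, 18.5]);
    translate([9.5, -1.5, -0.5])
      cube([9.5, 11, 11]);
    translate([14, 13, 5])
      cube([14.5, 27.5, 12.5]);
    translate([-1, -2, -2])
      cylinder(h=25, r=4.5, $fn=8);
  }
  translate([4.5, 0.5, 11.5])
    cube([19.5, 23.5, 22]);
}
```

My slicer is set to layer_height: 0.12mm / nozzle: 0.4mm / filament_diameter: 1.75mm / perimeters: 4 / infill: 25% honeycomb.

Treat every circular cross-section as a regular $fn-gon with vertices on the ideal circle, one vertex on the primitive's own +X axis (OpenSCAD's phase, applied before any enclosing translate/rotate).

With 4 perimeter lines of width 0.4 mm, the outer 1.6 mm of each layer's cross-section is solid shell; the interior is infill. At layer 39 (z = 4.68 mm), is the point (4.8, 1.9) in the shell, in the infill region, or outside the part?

infill

At z = 4.68 mm: the cube is present — its section is the full 18×4 rectangle; the 9.5×11 cube at (9.5, -1.5) contributes its full rectangle; the cube at (14, 13) is absent (z outside [5, 17.5]); the r=4.5 cylinder at (-1, -2) gives a regular 8-gon of circumradius 4.5 (constant along its height); After the difference (first − rest): starting from the 18×4 cube, the 9.5×11 cube at (9.5, -1.5) partially overlaps it — only the 34.00 mm² overlap (of its 104.50 mm²) is removed, clipping the outline; the r=4.5 cylinder at (-1, -2) partially overlaps it — only the 3.85 mm² overlap (of its 57.28 mm²) is removed, clipping the outline — 1 connected region; the cube at (4.5, 0.5) is not intersected at this z (z outside [11.5, 33.5]); Taking the union: only the result so far is present, so the union is just that shape — 1 connected region. Overall, the cross-section is a single solid region. The nearest boundary edge runs (9.50, 0.00)→(2.67, 0.00); distance from the point to it = 1.90 mm. The point is inside the cross-section and 1.90 mm from the nearest boundary — more than the 1.6 mm shell width (4 × 0.4), so it's in the infill interior.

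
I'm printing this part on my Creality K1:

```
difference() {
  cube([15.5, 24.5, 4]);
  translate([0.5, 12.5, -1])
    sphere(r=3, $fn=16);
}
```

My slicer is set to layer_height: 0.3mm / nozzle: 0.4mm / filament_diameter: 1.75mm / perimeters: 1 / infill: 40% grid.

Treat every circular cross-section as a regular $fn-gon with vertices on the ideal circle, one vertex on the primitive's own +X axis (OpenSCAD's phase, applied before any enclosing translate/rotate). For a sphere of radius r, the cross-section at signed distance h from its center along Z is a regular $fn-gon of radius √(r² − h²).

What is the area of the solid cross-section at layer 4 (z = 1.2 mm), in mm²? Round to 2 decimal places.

371.39 mm²

At z = 1.2 mm: the cube is present — its section is the full 15.5×24.5 rectangle (area 379.75 mm²); the r=3 sphere at (0.5, 12.5) contributes a regular 16-gon of circumradius √(3²−2.2²) = 2.040 (area = (16/2)·2.040²·sin(360°/16) = 12.74 mm²); Subtracting the remaining from the first: starting from the 15.5×24.5 cube (379.75 mm²), the r=3 sphere at (0.5, 12.5) partially overlaps it — only the 8.36 mm² overlap (of its 12.74 mm²) is removed, clipping the outline — area = 371.39 mm². Overall, the cross-section is a single solid region. Net area = 371.39 mm².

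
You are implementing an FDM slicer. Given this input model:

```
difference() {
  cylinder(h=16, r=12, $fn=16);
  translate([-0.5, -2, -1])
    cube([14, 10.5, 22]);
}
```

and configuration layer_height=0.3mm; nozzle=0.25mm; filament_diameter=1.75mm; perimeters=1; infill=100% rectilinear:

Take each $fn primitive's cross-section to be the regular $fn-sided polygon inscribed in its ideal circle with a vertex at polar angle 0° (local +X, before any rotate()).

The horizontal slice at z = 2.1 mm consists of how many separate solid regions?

At z = 2.1 mm: the cylinder: section is a regular 16-gon, circumradius r=12; the 14×10.5 cube at (-0.5, -2) contributes its full rectangle; After the difference (first − rest): starting from the r=12 cylinder, the 14×10.5 cube at (-0.5, -2) partially overlaps it — only the 120.08 mm² overlap (of its 147.00 mm²) is removed, clipping the outline — 1 connected region. The result has 1 disconnected region.

1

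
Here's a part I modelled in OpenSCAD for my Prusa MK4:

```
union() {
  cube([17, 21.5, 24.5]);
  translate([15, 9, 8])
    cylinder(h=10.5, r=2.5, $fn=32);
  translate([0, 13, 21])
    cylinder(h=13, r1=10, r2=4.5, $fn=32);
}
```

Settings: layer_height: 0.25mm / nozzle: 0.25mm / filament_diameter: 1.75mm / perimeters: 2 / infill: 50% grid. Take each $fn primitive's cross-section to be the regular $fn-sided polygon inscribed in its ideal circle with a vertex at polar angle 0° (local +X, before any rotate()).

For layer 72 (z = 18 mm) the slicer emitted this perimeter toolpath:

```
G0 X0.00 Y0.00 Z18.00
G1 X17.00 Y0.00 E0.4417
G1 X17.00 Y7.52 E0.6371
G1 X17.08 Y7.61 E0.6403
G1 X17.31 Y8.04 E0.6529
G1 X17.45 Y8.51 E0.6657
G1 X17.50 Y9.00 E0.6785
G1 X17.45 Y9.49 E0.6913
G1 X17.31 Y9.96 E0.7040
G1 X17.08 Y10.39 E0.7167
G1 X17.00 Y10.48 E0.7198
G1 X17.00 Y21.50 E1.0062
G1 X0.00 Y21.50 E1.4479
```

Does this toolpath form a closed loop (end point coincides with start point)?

Start point (G0): (0.00, 0.00). End point (last G1): the path does not return to the start — open.

no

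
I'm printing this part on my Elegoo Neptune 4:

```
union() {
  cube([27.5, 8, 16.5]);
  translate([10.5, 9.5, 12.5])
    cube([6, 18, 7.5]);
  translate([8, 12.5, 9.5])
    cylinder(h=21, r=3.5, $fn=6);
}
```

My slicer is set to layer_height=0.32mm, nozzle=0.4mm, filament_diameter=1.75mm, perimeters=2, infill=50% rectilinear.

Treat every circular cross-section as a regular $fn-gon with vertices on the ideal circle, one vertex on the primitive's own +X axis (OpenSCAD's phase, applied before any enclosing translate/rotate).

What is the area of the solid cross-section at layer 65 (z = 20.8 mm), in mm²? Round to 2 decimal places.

At z = 20.8 mm: the cube does not reach this height (z outside [0, 16.5]); the cube at (10.5, 9.5) does not reach this height (z outside [12.5, 20]); the r=3.5 cylinder at (8, 12.5) contributes a regular 6-gon of circumradius 3.5 (area = (6/2)·3.500²·sin(360°/6) = 31.83 mm²); Merging all regions: only the r=3.5 cylinder at (8, 12.5) is present, so the union is just that shape — area = 31.83 mm². Overall, the cross-section is a single solid region. Net area = 31.83 mm².

31.83 mm²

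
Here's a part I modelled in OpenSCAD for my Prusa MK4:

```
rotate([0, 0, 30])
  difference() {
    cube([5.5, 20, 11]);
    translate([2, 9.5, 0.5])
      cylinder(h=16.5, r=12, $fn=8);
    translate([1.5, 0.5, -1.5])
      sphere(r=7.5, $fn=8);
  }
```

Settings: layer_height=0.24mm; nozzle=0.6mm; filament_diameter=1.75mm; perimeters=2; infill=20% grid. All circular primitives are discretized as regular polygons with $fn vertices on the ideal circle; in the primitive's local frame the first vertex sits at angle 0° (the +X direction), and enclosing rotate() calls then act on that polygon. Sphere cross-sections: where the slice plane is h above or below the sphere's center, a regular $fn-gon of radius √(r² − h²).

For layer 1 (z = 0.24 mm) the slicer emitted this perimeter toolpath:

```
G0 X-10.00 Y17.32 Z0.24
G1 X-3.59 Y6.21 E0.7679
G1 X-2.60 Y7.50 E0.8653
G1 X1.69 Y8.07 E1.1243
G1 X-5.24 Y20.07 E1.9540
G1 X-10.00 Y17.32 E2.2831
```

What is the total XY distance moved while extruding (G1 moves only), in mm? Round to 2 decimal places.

Sum the Euclidean lengths of each G1 segment: total = 38.13 mm.

38.13 mm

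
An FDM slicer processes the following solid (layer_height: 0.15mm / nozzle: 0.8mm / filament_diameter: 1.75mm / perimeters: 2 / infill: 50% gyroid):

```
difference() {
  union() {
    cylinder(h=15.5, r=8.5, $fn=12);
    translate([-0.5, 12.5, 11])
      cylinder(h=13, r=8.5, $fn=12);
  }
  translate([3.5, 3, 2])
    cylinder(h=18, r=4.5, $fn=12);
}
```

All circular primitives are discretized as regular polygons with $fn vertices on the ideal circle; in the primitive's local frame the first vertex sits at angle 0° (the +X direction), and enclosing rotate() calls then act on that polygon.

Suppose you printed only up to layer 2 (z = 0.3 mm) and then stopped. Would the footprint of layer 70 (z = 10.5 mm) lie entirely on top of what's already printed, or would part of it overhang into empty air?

entirely on top

Compare the two slices. At z = 0.3: the r=8.5 cylinder contributes a regular 12-gon of circumradius 8.5 (area = (12/2)·8.500²·sin(360°/12) = 216.75 mm²); the cylinder at (-0.5, 12.5) is absent (z outside [11, 24]); Taking the union: only the r=8.5 cylinder is present, so the union is just that shape — area = 216.75 mm²; the cylinder at (3.5, 3) does not reach this height (z outside [2, 20]); After the difference (first − rest): none of the subtracted shapes is present at this height, so the result so far is unchanged — area = 216.75 mm². At z = 10.5: the r=8.5 cylinder gives a regular 12-gon of circumradius 8.5 (constant along its height) (area = (12/2)·8.500²·sin(360°/12) = 216.75 mm²); the cylinder at (-0.5, 12.5) is absent (z outside [11, 24]); Merging all regions: only the r=8.5 cylinder is present, so the union is just that shape — area = 216.75 mm²; the r=4.5 cylinder at (3.5, 3) gives a regular 12-gon of circumradius 4.5 (constant along its height) (area = (12/2)·4.500²·sin(360°/12) = 60.75 mm²); After the difference (first − rest): starting from that combined region (216.75 mm²), the r=4.5 cylinder at (3.5, 3) partially overlaps it — only the 57.71 mm² overlap (of its 60.75 mm²) is removed, clipping the outline — area = 159.04 mm². Checking containment: the cross-section at z = 10.5 is a subset of the cross-section at z = 0.3.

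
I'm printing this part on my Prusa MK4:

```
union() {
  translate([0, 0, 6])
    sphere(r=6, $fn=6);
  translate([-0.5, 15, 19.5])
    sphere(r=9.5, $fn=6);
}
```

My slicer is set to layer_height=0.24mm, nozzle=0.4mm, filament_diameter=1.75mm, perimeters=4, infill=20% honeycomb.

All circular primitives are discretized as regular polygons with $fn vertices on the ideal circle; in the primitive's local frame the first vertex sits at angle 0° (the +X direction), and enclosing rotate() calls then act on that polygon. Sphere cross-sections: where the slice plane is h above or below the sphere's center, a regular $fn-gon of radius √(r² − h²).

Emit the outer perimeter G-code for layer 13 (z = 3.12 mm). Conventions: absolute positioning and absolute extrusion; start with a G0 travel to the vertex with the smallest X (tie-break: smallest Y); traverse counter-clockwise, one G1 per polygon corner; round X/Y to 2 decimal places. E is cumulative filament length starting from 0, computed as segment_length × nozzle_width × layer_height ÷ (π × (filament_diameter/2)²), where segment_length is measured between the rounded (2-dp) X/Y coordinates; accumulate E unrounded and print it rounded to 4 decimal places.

At z = 3.12 mm: the sphere: section is a regular 6-gon, circumradius = √(r²−h²) = √(6²−2.88²) = 5.264; the sphere at (-0.5, 15) does not reach this height (|z−center|=16.380 > r=9.5); Merging all regions: only the r=6 sphere is present, so the union is just that shape — 1 connected region. The outline is a single polygon with 6 vertices. Extrusion per mm of travel: 0.4 × 0.24 / (π × 0.875²) = 0.039912. Accumulating E over each segment gives final E = 1.2603.

G0 X-5.26 Y0.00 Z3.12
G1 X-2.63 Y-4.56 E0.2101
G1 X2.63 Y-4.56 E0.4200
G1 X5.26 Y0.00 E0.6301
G1 X2.63 Y4.56 E0.8402
G1 X-2.63 Y4.56 E1.0502
G1 X-5.26 Y0.00 E1.2603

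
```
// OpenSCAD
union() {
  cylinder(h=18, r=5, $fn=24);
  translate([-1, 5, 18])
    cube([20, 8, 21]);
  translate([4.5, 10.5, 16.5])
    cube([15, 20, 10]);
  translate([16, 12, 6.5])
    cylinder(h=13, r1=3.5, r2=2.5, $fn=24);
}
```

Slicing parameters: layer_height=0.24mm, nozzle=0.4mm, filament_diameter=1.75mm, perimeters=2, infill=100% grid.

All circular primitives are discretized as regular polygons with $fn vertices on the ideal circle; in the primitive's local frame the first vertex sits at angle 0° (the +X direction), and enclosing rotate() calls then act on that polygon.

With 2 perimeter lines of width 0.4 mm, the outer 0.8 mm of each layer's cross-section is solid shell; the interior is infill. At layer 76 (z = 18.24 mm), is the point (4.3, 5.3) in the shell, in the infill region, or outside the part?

At z = 18.24 mm: the cylinder is not intersected at this z (z outside [0, 18]); the cube at (-1, 5) (footprint 20×8) is included at this height; the 15×20 cube at (4.5, 10.5) contributes its full rectangle; the cone at (16, 12) contributes a regular 24-gon of circumradius 2.597 (interpolated between r1=3.5 and r2=2.5 at t=0.903); Merging all regions: the regions partially overlap (shared area 57.20 mm²), so overlapping operands fuse into one piece — 1 connected region. Overall, the cross-section is a single solid region. The nearest boundary edge runs (19.00, 5.00)→(-1.00, 5.00); distance from the point to it = 0.30 mm. The point is inside the cross-section, 0.30 mm from the nearest boundary — within the 0.8 mm shell band (2 × 0.4).

shell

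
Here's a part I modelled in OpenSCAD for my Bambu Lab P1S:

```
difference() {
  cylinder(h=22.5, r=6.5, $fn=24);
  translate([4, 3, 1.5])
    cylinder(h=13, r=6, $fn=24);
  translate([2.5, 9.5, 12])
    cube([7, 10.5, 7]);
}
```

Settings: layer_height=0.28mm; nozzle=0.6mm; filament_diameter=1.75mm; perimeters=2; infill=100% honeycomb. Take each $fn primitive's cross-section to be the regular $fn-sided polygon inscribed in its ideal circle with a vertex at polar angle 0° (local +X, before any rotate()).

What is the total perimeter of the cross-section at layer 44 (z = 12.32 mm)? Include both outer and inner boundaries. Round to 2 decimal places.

At z = 12.32 mm: the r=6.5 cylinder contributes a regular 24-gon of circumradius 6.5 (perimeter = 2·24·6.500·sin(180°/24) = 40.72 mm); the r=6 cylinder at (4, 3) contributes a regular 24-gon of circumradius 6 (perimeter = 2·24·6.000·sin(180°/24) = 37.59 mm); the cube at (2.5, 9.5) (footprint 7×10.5) is included at this height (perimeter 35.00 mm); Subtracting the remaining from the first: starting from the r=6.5 cylinder, the r=6 cylinder at (4, 3) partially overlaps it — only the 60.76 mm² overlap (of its 111.81 mm²) is removed, clipping the outline; the 7×10.5 cube at (2.5, 9.5) misses the remaining region (no effect) — boundary = 41.80 mm. Overall, the cross-section is a single solid region. Total boundary length (outer) = 41.80 mm.

41.80 mm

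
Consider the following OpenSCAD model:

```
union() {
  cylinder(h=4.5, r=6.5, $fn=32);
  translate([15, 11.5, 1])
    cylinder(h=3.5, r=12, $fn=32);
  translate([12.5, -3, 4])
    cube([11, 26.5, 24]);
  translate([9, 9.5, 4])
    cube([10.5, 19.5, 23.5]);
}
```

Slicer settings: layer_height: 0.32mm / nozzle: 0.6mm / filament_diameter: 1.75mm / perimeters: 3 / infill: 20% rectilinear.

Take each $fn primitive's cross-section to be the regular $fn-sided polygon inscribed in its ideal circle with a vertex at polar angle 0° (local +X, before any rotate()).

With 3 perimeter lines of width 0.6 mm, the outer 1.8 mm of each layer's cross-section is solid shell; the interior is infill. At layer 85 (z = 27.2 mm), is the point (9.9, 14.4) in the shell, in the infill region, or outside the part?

shell

At z = 27.2 mm: the cylinder is absent (z outside [0, 4.5]); the cylinder at (15, 11.5) is absent (z outside [1, 4.5]); the cube at (12.5, -3) is present — its section is the full 11×26.5 rectangle; the cube at (9, 9.5) (footprint 10.5×19.5) is included at this height; Merging all regions: the regions partially overlap (shared area 98.00 mm²), so overlapping operands fuse into one piece — 1 connected region. Overall, the cross-section is a single solid region. The nearest boundary edge runs (9.00, 9.50)→(9.00, 29.00); distance from the point to it = 0.90 mm. The point is inside the cross-section, 0.90 mm from the nearest boundary — within the 1.8 mm shell band (3 × 0.6).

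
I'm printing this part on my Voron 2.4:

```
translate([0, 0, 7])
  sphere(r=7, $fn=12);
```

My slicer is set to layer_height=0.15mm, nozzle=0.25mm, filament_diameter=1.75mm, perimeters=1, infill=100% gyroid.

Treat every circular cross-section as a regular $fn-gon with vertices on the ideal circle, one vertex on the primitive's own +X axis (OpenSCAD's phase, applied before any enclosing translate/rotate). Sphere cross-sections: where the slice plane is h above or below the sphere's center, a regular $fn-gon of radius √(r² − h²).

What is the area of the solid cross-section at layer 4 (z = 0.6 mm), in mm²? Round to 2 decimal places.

At z = 0.6 mm: the sphere: section is a regular 12-gon, circumradius = √(r²−h²) = √(7²−6.4²) = 2.835 (area = (12/2)·2.835²·sin(360°/12) = 24.12 mm²). Overall, the cross-section is a single solid region. Net area = 24.12 mm².

24.12 mm²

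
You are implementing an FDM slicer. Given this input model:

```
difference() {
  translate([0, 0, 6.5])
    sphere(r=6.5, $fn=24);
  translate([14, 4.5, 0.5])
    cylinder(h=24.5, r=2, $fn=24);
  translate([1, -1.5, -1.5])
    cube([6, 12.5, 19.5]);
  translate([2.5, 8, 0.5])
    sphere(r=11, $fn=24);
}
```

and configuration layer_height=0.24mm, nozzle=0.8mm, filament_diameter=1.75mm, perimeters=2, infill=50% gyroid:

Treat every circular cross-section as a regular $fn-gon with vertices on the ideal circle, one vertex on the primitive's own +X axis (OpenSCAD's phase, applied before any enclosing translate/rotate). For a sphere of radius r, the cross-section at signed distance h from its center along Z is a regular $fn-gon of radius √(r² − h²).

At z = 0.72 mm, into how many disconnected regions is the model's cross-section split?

1

At z = 0.72 mm: the r=6.5 sphere contributes a regular 24-gon of circumradius √(6.5²−5.78²) = 2.973; the r=2 cylinder at (14, 4.5) gives a regular 24-gon of circumradius 2 (constant along its height); the cube at (1, -1.5) is present — its section is the full 6×12.5 rectangle; the r=11 sphere at (2.5, 8) slices to a regular 24-gon of circumradius 10.998 (√(r²−h²) with h=0.22 from center); After the difference (first − rest): starting from the r=6.5 sphere, the r=2 cylinder at (14, 4.5) misses the remaining region (no effect); the 6×12.5 cube at (1, -1.5) partially overlaps it — only the 6.70 mm² overlap (of its 75.00 mm²) is removed, clipping the outline; the r=11 sphere at (2.5, 8) partially overlaps it — only the 19.81 mm² overlap (of its 375.65 mm²) is removed, clipping the outline — 1 connected region. The result has 1 disconnected region.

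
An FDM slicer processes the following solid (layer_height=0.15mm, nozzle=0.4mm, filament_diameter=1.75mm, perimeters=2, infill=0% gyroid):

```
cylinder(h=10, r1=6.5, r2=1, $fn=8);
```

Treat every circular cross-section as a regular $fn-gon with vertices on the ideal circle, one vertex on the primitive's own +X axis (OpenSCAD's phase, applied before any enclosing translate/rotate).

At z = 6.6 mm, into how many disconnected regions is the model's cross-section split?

At z = 6.6 mm: the cone (r1=6.5→r2=1) has section circumradius 2.870 here — a regular 8-gon. The result has 1 disconnected region.

1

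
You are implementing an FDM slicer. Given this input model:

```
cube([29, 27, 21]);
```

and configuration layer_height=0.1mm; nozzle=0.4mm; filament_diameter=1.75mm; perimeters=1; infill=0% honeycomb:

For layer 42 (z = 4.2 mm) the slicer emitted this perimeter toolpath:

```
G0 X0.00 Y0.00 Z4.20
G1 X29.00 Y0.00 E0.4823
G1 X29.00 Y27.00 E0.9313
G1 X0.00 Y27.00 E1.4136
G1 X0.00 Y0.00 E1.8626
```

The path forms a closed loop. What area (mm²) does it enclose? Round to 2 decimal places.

783.00 mm²

Apply the shoelace formula to the sequence of (X, Y) vertices; enclosed area = 783.00 mm².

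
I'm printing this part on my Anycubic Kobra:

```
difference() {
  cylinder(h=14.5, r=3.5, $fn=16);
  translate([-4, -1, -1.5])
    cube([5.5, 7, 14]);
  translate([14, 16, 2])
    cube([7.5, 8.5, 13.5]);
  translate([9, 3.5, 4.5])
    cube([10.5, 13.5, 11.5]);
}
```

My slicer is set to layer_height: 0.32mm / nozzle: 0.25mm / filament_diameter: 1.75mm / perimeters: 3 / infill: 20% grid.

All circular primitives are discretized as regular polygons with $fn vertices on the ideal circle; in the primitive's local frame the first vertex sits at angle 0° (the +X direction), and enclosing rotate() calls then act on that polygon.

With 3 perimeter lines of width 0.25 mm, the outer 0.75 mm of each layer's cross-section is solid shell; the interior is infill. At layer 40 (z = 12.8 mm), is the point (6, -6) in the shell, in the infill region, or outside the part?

outside

At z = 12.8 mm: the r=3.5 cylinder contributes a regular 16-gon of circumradius 3.5; the cube at (-4, -1) is not intersected at this z (z outside [-1.5, 12.5]); the cube at (14, 16) (footprint 7.5×8.5) is included at this height; the cube at (9, 3.5) is present — its section is the full 10.5×13.5 rectangle; Taking the first minus the rest: starting from the r=3.5 cylinder, the 7.5×8.5 cube at (14, 16) misses the remaining region (no effect); the 10.5×13.5 cube at (9, 3.5) misses the remaining region (no effect) — 1 connected region. Overall, the cross-section is a single solid region. The nearest boundary edge runs (3.23, -1.34)→(2.47, -2.47); distance from the point to it = 4.99 mm. The point is not inside any of the regions above, so it lies outside the cross-section (4.99 mm from the nearest boundary).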